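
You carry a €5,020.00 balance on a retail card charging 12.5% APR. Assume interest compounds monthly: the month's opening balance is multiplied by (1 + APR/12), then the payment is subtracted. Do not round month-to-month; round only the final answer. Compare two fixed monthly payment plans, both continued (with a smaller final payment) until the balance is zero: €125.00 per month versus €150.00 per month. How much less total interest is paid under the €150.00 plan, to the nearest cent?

Monthly rate r = 12.5%/12 = 1.04167% = 0.0104167.
At €125.00/mo: n = ⌈−ln(1 − rB₀/P)/ln(1+r)⌉ = 53 payments (last €36.23); total interest = total paid − €5,020.00 = €1,516.23.
At €150.00/mo: 42 payments (last €54.81); total interest €1,184.81.
Interest saved = €1,516.23 − €1,184.81 = €331.42.

€331.42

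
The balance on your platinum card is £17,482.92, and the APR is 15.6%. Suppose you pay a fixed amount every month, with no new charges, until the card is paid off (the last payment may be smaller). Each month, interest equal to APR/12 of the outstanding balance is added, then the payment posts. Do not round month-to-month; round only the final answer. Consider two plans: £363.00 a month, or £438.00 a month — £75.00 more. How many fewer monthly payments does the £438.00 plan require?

Monthly rate r = 15.6%/12 = 1.3% = 0.013.
At £363.00/mo: n = ⌈−ln(1 − rB₀/P)/ln(1+r)⌉ = 77 payments (last £61.05); total interest = total paid − £17,482.92 = £10,166.13.
At £438.00/mo: 57 payments (last £284.49); total interest £7,329.57.
Payments saved = 77 − 57 = 20.

20 fewer payments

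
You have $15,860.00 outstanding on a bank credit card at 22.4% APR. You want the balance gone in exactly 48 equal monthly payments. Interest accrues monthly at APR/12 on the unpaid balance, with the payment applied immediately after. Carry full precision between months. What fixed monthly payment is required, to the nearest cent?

$503.14

Monthly rate r = 22.4%/12 = 1.86667% = 0.0186667.
Level-payment amortization: P = B₀·r / (1 − (1+r)^(−n)) = 15860.00·0.0186667 / (1 − 1.01867^(−48)).
Denominator 1 − (1+r)^(−48) = 0.588415102.
P = 296.053 / 0.588415102 ≈ 503.14.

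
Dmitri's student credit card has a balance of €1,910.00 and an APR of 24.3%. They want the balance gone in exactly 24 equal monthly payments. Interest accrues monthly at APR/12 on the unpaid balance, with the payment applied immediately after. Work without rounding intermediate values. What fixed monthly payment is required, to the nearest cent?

€101.27

Monthly rate r = 24.3%/12 = 2.025% = 0.02025.
Level-payment amortization: P = B₀·r / (1 − (1+r)^(−n)) = 1910.00·0.02025 / (1 − 1.02025^(−24)).
Denominator 1 − (1+r)^(−24) = 0.381924516.
P = 38.6775 / 0.381924516 ≈ 101.27.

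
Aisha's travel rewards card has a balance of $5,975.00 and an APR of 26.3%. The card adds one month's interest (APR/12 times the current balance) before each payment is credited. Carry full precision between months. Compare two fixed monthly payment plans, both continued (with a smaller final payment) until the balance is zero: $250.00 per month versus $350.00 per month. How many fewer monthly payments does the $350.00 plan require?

Monthly rate r = 26.3%/12 = 2.19167% = 0.0219167.
At $250.00/mo: n = ⌈−ln(1 − rB₀/P)/ln(1+r)⌉ = 35 payments (last $56.01); total interest = total paid − $5,975.00 = $2,581.01.
At $350.00/mo: 22 payments (last $216.64); total interest $1,591.64.
Payments saved = 35 − 22 = 13.

13 fewer payments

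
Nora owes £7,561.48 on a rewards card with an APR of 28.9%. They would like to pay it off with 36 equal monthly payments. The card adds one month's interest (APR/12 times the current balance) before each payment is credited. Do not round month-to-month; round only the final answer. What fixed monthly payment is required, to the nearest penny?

£316.46

Monthly rate r = 28.9%/12 = 2.40833% = 0.0240833.
Level-payment amortization: P = B₀·r / (1 − (1+r)^(−n)) = 7561.48·0.0240833 / (1 − 1.02408^(−36)).
Denominator 1 − (1+r)^(−36) = 0.575449589.
P = 182.106 / 0.575449589 ≈ 316.46.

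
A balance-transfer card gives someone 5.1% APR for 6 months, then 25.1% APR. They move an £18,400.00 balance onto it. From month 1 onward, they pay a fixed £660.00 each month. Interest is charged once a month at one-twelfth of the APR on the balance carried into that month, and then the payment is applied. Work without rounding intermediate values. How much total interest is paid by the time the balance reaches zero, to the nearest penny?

Promo months 1–6 at r₀ = 5.1%/12 = 0.00425; months 7+ at r₁ = 25.1%/12 = 0.0209167.
After month 6: iterate B ← B·(1+r₀) − £660.00 for 6 months → £14,871.90.
Then at r₁ with £660.00/mo: n₂ = −ln(1 − r₁·B/P)/ln(1+r₁) ≈ 30.79 → 31 more payments.
Total paid = 36·£660.00 + £522.18 = £24,282.18; interest = £24,282.18 − £18,400.00 = £5,882.18.

£5,882.18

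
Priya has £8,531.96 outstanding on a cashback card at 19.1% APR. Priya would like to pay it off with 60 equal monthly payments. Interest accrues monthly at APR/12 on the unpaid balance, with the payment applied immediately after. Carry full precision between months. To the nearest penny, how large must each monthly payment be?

Monthly rate r = 19.1%/12 = 1.59167% = 0.0159167.
Level-payment amortization: P = B₀·r / (1 − (1+r)^(−n)) = 8531.96·0.0159167 / (1 − 1.01592^(−60)).
Denominator 1 − (1+r)^(−60) = 0.612282962.
P = 135.8 / 0.612282962 ≈ 221.79.

£221.79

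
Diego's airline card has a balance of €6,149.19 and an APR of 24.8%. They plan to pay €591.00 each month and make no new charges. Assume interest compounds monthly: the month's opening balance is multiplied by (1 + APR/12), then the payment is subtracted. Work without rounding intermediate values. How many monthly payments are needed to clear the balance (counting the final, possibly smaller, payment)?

12 months

Monthly rate r = 24.8%/12 = 2.06667% = 0.0206667.
Recurrence: B ← B·(1+r) − €591.00.
Month 1: interest €127.08; balance after payment €5,685.27.
Month 2: interest €117.50; balance after payment €5,211.77.
Closed form: n = −ln(1 − rB₀/P)/ln(1+r) = −ln(0.78497)/ln(1.02067) ≈ 11.836, so the balance reaches zero during payment 12.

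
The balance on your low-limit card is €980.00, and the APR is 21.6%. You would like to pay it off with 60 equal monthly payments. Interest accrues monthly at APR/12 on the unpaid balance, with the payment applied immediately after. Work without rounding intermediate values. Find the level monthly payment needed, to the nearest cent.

€26.84

Monthly rate r = 21.6%/12 = 1.8% = 0.018.
Level-payment amortization: P = B₀·r / (1 − (1+r)^(−n)) = 980.00·0.018 / (1 − 1.018^(−60)).
Denominator 1 − (1+r)^(−60) = 0.657126974.
P = 17.64 / 0.657126974 ≈ 26.84.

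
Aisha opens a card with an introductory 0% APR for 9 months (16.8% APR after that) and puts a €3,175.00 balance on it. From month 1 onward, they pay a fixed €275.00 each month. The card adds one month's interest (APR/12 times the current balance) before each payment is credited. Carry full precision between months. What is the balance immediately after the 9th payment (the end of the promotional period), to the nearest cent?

Promo months 1–9 at r₀ = 0%/12 = 0; months 10+ at r₁ = 16.8%/12 = 0.014.
After month 9 (no interest yet): B = €3,175.00 − 9·€275.00 = €700.00.

€700.00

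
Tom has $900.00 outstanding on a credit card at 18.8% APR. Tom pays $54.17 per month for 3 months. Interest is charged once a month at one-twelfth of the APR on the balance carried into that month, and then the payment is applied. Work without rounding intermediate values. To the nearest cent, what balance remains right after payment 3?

Monthly rate r = 18.8%/12 = 1.56667% = 0.0156667.
Each month: B ← B·(1+r) − $54.17.
Month 1: interest $14.10; balance after payment $859.93.
Month 2: interest $13.47; balance after payment $819.23.
Month 3: interest $12.83; balance after payment $777.90.

$777.90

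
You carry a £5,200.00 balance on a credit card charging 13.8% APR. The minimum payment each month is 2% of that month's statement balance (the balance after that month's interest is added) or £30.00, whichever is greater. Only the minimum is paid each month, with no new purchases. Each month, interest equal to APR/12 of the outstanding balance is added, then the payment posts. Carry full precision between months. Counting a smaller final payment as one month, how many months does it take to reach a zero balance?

Monthly rate r = 13.8%/12 = 1.15% = 0.0115.
While 2% of the post-interest balance exceeds £30.00, each month B ← (B·(1+r))·(1 − 0.02), i.e. B shrinks by the factor (1+r)·0.98 = 0.99127.
This holds for months 1–144. Entering month 145 the balance is £1,471.11; 2% of the post-interest balance is now below £30.00, so the flat £30.00 minimum applies from here.
From month 145 a fixed £30.00 at rate r clears £1,471.11 in 73 more payments. Total: 144 + 73 = 217 months.

217 months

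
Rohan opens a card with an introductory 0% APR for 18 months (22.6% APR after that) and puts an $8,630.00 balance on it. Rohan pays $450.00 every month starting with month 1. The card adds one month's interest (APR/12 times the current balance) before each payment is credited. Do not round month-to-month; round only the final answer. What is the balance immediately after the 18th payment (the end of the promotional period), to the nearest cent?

$530.00

Promo months 1–18 at r₀ = 0%/12 = 0; months 19+ at r₁ = 22.6%/12 = 0.0188333.
After month 18 (no interest yet): B = $8,630.00 − 18·$450.00 = $530.00.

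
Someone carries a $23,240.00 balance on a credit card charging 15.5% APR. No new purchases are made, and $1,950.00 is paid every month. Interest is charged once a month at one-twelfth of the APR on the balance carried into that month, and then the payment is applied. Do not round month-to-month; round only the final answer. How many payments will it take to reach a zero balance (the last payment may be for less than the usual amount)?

Monthly rate r = 15.5%/12 = 1.29167% = 0.0129167.
Recurrence: B ← B·(1+r) − $1,950.00.
Month 1: interest $300.18; balance after payment $21,590.18.
Month 2: interest $278.87; balance after payment $19,919.06.
Closed form: n = −ln(1 − rB₀/P)/ln(1+r) = −ln(0.84606)/ln(1.01292) ≈ 13.025, so the balance reaches zero during payment 14.

14 months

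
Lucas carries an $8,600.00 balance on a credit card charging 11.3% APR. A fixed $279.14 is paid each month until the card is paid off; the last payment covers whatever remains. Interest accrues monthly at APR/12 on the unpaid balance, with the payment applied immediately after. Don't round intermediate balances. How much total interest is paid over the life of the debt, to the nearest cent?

$1,605.47

Monthly rate r = 11.3%/12 = 0.941667% = 0.00941667.
Payoff takes n = ⌈−ln(1 − rB₀/P)/ln(1+r)⌉ = ⌈36.559⌉ = 37 payments; the last is $156.43.
Total paid = 36·$279.14 + $156.43 = $10,205.47.
Total interest = total paid − principal = $10,205.47 − $8,600.00 = $1,605.47.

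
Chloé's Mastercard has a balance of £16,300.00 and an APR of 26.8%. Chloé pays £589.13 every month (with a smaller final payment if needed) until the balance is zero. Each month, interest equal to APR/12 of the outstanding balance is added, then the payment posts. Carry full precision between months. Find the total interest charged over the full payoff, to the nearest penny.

£9,363.61

Monthly rate r = 26.8%/12 = 2.23333% = 0.0223333.
Payoff takes n = ⌈−ln(1 − rB₀/P)/ln(1+r)⌉ = ⌈43.559⌉ = 44 payments; the last is £331.02.
Total paid = 43·£589.13 + £331.02 = £25,663.61.
Total interest = total paid − principal = £25,663.61 − £16,300.00 = £9,363.61.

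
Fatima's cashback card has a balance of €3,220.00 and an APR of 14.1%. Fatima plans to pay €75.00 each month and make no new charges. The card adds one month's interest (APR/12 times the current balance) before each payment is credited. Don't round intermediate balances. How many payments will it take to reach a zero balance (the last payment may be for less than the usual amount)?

Monthly rate r = 14.1%/12 = 1.175% = 0.01175.
Recurrence: B ← B·(1+r) − €75.00.
Month 1: interest €37.84; balance after payment €3,182.84.
Month 2: interest €37.40; balance after payment €3,145.23.
Closed form: n = −ln(1 − rB₀/P)/ln(1+r) = −ln(0.49553)/ln(1.01175) ≈ 60.105, so the balance reaches zero during payment 61.

61 payments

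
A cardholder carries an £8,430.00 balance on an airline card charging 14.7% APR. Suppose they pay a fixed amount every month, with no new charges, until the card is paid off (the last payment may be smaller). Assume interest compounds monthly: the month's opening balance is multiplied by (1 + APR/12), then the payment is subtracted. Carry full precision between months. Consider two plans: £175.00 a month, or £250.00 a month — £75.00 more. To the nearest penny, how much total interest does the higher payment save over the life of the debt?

£1,877.45

Monthly rate r = 14.7%/12 = 1.225% = 0.01225.
At £175.00/mo: n = ⌈−ln(1 − rB₀/P)/ln(1+r)⌉ = 74 payments (last £43.68); total interest = total paid − £8,430.00 = £4,388.68.
At £250.00/mo: 44 payments (last £191.23); total interest £2,511.23.
Interest saved = £4,388.68 − £2,511.23 = £1,877.45.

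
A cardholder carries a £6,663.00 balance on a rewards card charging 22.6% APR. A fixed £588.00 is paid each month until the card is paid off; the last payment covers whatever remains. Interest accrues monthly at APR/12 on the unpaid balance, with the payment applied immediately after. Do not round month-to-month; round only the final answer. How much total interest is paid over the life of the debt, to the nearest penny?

£902.69

Monthly rate r = 22.6%/12 = 1.88333% = 0.0188333.
Payoff takes n = ⌈−ln(1 − rB₀/P)/ln(1+r)⌉ = ⌈12.866⌉ = 13 payments; the last is £509.69.
Total paid = 12·£588.00 + £509.69 = £7,565.69.
Total interest = total paid − principal = £7,565.69 − £6,663.00 = £902.69.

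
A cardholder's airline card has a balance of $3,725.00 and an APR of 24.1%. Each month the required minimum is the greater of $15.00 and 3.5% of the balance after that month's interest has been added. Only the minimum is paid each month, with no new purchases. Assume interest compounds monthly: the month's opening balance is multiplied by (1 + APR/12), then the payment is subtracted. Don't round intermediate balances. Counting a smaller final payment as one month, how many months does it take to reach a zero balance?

181 months

Monthly rate r = 24.1%/12 = 2.00833% = 0.0200833.
While 3.5% of the post-interest balance exceeds $15.00, each month B ← (B·(1+r))·(1 − 0.035), i.e. B shrinks by the factor (1+r)·0.965 = 0.98438.
This holds for months 1–139. Entering month 140 the balance is $417.62; 3.5% of the post-interest balance is now below $15.00, so the flat $15.00 minimum applies from here.
From month 140 a fixed $15.00 at rate r clears $417.62 in 42 more payments. Total: 139 + 42 = 181 months.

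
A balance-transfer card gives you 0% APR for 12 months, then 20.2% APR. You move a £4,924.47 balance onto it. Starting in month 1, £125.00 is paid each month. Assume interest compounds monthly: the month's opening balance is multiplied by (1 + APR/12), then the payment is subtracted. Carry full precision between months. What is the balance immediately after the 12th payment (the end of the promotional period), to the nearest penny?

£3,424.47

Promo months 1–12 at r₀ = 0%/12 = 0; months 13+ at r₁ = 20.2%/12 = 0.0168333.
After month 12 (no interest yet): B = £4,924.47 − 12·£125.00 = £3,424.47.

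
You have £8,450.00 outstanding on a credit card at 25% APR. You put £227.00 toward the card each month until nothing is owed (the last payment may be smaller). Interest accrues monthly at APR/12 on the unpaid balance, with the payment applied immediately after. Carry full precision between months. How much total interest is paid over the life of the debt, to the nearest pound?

Monthly rate r = 25%/12 = 2.08333% = 0.0208333.
Payoff takes n = ⌈−ln(1 − rB₀/P)/ln(1+r)⌉ = ⌈72.454⌉ = 73 payments; the last is £103.55.
Total paid = 72·£227.00 + £103.55 = £16,447.55.
Total interest = total paid − principal = £16,447.55 − £8,450.00 = £7,997.55.

£7,998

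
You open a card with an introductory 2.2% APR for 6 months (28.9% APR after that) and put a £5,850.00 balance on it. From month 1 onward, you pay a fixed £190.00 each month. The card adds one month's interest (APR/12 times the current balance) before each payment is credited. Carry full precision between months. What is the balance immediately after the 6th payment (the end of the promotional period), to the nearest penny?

Promo months 1–6 at r₀ = 2.2%/12 = 0.00183333; months 7+ at r₁ = 28.9%/12 = 0.0240833.
After month 6: iterate B ← B·(1+r₀) − £190.00 for 6 months → £4,769.41.

£4,769.41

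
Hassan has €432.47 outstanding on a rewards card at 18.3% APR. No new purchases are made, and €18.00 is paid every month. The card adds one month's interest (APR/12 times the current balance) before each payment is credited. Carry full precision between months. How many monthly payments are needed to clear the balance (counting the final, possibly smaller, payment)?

31 months

Monthly rate r = 18.3%/12 = 1.525% = 0.01525.
Recurrence: B ← B·(1+r) − €18.00.
Month 1: interest €6.60; balance after payment €421.07.
Month 2: interest €6.42; balance after payment €409.49.
Closed form: n = −ln(1 − rB₀/P)/ln(1+r) = −ln(0.6336)/ln(1.01525) ≈ 30.151, so the balance reaches zero during payment 31.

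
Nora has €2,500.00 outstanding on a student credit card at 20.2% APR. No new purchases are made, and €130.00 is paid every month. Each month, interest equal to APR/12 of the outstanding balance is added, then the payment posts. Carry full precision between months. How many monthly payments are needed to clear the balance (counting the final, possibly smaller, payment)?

Monthly rate r = 20.2%/12 = 1.68333% = 0.0168333.
Recurrence: B ← B·(1+r) − €130.00.
Month 1: interest €42.08; balance after payment €2,412.08.
Month 2: interest €40.60; balance after payment €2,322.69.
Closed form: n = −ln(1 − rB₀/P)/ln(1+r) = −ln(0.67628)/ln(1.01683) ≈ 23.431, so the balance reaches zero during payment 24.

24 payments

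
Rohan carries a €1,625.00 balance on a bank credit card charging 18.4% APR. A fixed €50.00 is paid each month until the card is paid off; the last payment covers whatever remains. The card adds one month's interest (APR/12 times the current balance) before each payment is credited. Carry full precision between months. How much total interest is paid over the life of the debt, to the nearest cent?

Monthly rate r = 18.4%/12 = 1.53333% = 0.0153333.
Payoff takes n = ⌈−ln(1 − rB₀/P)/ln(1+r)⌉ = ⌈45.332⌉ = 46 payments; the last is €16.70.
Total paid = 45·€50.00 + €16.70 = €2,266.70.
Total interest = total paid − principal = €2,266.70 − €1,625.00 = €641.70.

€641.70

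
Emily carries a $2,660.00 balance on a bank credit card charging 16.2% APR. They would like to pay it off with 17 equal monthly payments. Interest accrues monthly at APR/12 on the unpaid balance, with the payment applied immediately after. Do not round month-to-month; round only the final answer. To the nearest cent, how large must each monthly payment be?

$176.16

Monthly rate r = 16.2%/12 = 1.35% = 0.0135.
Level-payment amortization: P = B₀·r / (1 − (1+r)^(−n)) = 2660.00·0.0135 / (1 − 1.0135^(−17)).
Denominator 1 − (1+r)^(−17) = 0.203847619.
P = 35.91 / 0.203847619 ≈ 176.16.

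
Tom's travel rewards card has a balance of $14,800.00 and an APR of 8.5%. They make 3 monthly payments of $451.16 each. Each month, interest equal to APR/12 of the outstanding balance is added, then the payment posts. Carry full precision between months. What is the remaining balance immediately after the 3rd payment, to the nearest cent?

$13,753.64

Monthly rate r = 8.5%/12 = 0.708333% = 0.00708333.
Each month: B ← B·(1+r) − $451.16.
Month 1: interest $104.83; balance after payment $14,453.67.
Month 2: interest $102.38; balance after payment $14,104.89.
Month 3: interest $99.91; balance after payment $13,753.64.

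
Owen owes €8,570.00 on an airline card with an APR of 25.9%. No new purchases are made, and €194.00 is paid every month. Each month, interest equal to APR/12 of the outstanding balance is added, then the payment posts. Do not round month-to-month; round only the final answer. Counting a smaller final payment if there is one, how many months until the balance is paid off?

Monthly rate r = 25.9%/12 = 2.15833% = 0.0215833.
Recurrence: B ← B·(1+r) − €194.00.
Month 1: interest €184.97; balance after payment €8,560.97.
Month 2: interest €184.77; balance after payment €8,551.74.
Closed form: n = −ln(1 − rB₀/P)/ln(1+r) = −ln(0.046551)/ln(1.02158) ≈ 143.638, so the balance reaches zero during payment 144.

144 payments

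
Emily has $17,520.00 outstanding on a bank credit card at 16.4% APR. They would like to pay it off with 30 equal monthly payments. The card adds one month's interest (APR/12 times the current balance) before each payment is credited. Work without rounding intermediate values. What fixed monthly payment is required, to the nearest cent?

$715.80

Monthly rate r = 16.4%/12 = 1.36667% = 0.0136667.
Level-payment amortization: P = B₀·r / (1 − (1+r)^(−n)) = 17520.00·0.0136667 / (1 − 1.01367^(−30)).
Denominator 1 − (1+r)^(−30) = 0.334504632.
P = 239.44 / 0.334504632 ≈ 715.80.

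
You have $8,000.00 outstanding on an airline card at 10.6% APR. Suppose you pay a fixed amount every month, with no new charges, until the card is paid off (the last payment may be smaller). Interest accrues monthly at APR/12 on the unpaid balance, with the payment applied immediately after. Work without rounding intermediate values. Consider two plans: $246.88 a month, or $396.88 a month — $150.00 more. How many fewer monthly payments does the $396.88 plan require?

Monthly rate r = 10.6%/12 = 0.883333% = 0.00883333.
At $246.88/mo: n = ⌈−ln(1 − rB₀/P)/ln(1+r)⌉ = 39 payments (last $84.86); total interest = total paid − $8,000.00 = $1,466.30.
At $396.88/mo: 23 payments (last $117.80); total interest $849.16.
Payments saved = 39 − 23 = 16.

16 fewer payments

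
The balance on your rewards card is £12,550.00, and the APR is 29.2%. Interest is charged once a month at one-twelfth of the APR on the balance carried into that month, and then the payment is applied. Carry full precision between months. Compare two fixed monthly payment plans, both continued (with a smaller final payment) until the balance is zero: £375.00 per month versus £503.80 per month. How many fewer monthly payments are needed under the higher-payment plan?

Monthly rate r = 29.2%/12 = 2.43333% = 0.0243333.
At £375.00/mo: n = ⌈−ln(1 − rB₀/P)/ln(1+r)⌉ = 71 payments (last £15.50); total interest = total paid − £12,550.00 = £13,715.50.
At £503.80/mo: 39 payments (last £382.79); total interest £6,977.19.
Payments saved = 71 − 39 = 32.

32 fewer payments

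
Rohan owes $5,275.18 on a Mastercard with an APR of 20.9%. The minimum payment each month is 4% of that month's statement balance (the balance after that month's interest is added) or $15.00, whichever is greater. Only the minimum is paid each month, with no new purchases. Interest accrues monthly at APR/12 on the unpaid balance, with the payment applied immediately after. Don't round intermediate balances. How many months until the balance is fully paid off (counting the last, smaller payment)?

Monthly rate r = 20.9%/12 = 1.74167% = 0.0174167.
While 4% of the post-interest balance exceeds $15.00, each month B ← (B·(1+r))·(1 − 0.04), i.e. B shrinks by the factor (1+r)·0.96 = 0.97672.
This holds for months 1–113. Entering month 114 the balance is $368.35; 4% of the post-interest balance is now below $15.00, so the flat $15.00 minimum applies from here.
From month 114 a fixed $15.00 at rate r clears $368.35 in 33 more payments. Total: 113 + 33 = 146 months.

146 months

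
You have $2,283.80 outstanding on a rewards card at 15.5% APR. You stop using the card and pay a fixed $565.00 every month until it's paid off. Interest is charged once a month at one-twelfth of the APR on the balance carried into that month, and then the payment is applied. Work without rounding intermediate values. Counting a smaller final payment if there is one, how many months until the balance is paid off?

Monthly rate r = 15.5%/12 = 1.29167% = 0.0129167.
Recurrence: B ← B·(1+r) − $565.00.
Month 1: interest $29.50; balance after payment $1,748.30.
Month 2: interest $22.58; balance after payment $1,205.88.
Month 3: interest $15.58; balance after payment $656.46.
Month 4: interest $8.48; balance after payment $99.94.
Month 5: interest $1.29; balance after payment $0.00.

5 payments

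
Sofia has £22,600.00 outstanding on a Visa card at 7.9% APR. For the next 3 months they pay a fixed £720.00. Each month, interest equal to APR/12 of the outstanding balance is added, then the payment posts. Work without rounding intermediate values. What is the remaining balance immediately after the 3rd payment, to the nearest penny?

Monthly rate r = 7.9%/12 = 0.658333% = 0.00658333.
Each month: B ← B·(1+r) − £720.00.
Month 1: interest £148.78; balance after payment £22,028.78.
Month 2: interest £145.02; balance after payment £21,453.81.
Month 3: interest £141.24; balance after payment £20,875.04.

£20,875.04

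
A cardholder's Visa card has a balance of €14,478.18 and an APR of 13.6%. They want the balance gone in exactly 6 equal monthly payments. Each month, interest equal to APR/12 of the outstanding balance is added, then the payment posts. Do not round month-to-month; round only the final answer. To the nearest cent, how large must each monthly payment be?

Monthly rate r = 13.6%/12 = 1.13333% = 0.0113333.
Level-payment amortization: P = B₀·r / (1 − (1+r)^(−n)) = 14478.18·0.0113333 / (1 − 1.01133^(−6)).
Denominator 1 − (1+r)^(−6) = 0.0653821535.
P = 164.086 / 0.0653821535 ≈ 2509.65.

€2,509.65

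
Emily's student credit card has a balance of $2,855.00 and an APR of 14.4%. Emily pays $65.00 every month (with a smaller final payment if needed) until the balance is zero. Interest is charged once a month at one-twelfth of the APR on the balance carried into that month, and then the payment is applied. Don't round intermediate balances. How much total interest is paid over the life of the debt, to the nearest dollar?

$1,225

Monthly rate r = 14.4%/12 = 1.2% = 0.012.
Payoff takes n = ⌈−ln(1 − rB₀/P)/ln(1+r)⌉ = ⌈62.776⌉ = 63 payments; the last is $50.48.
Total paid = 62·$65.00 + $50.48 = $4,080.48.
Total interest = total paid − principal = $4,080.48 − $2,855.00 = $1,225.48.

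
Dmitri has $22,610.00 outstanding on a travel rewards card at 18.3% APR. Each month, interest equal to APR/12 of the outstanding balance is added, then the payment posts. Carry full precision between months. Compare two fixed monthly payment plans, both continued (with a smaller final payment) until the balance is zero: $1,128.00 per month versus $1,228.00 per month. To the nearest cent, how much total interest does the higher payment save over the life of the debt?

Monthly rate r = 18.3%/12 = 1.525% = 0.01525.
At $1,128.00/mo: n = ⌈−ln(1 − rB₀/P)/ln(1+r)⌉ = 25 payments (last $118.50); total interest = total paid − $22,610.00 = $4,580.50.
At $1,228.00/mo: 22 payments (last $955.83); total interest $4,133.83.
Interest saved = $4,580.50 − $4,133.83 = $446.67.

$446.67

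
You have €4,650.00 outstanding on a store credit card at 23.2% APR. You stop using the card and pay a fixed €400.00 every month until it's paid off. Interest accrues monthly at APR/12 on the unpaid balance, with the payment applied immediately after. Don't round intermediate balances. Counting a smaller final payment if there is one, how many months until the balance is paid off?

14 months

Monthly rate r = 23.2%/12 = 1.93333% = 0.0193333.
Recurrence: B ← B·(1+r) − €400.00.
Month 1: interest €89.90; balance after payment €4,339.90.
Month 2: interest €83.90; balance after payment €4,023.80.
Closed form: n = −ln(1 − rB₀/P)/ln(1+r) = −ln(0.77525)/ln(1.01933) ≈ 13.294, so the balance reaches zero during payment 14.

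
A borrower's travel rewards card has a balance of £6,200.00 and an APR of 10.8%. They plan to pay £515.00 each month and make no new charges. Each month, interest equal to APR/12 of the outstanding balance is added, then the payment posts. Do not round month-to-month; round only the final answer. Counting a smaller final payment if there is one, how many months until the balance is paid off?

13 payments

Monthly rate r = 10.8%/12 = 0.9% = 0.009.
Recurrence: B ← B·(1+r) − £515.00.
Month 1: interest £55.80; balance after payment £5,740.80.
Month 2: interest £51.67; balance after payment £5,277.47.
Closed form: n = −ln(1 − rB₀/P)/ln(1+r) = −ln(0.89165)/ln(1.009) ≈ 12.800, so the balance reaches zero during payment 13.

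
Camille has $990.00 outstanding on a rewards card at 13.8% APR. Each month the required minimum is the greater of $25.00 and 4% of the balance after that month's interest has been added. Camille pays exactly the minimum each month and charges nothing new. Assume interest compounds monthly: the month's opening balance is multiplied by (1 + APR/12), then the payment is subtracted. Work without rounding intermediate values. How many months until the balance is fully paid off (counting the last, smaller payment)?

Monthly rate r = 13.8%/12 = 1.15% = 0.0115.
While 4% of the post-interest balance exceeds $25.00, each month B ← (B·(1+r))·(1 − 0.04), i.e. B shrinks by the factor (1+r)·0.96 = 0.97104.
This holds for months 1–17. Entering month 18 the balance is $600.71; 4% of the post-interest balance is now below $25.00, so the flat $25.00 minimum applies from here.
From month 18 a fixed $25.00 at rate r clears $600.71 in 29 more payments. Total: 17 + 29 = 46 months.

46 months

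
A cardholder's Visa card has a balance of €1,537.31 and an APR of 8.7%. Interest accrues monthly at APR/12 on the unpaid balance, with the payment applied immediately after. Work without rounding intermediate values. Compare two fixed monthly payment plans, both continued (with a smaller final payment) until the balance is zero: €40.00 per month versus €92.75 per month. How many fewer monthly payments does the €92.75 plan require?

Monthly rate r = 8.7%/12 = 0.725% = 0.00725.
At €40.00/mo: n = ⌈−ln(1 − rB₀/P)/ln(1+r)⌉ = 46 payments (last €8.55); total interest = total paid − €1,537.31 = €271.24.
At €92.75/mo: 18 payments (last €67.06); total interest €106.50.
Payments saved = 46 − 18 = 28.

28 fewer payments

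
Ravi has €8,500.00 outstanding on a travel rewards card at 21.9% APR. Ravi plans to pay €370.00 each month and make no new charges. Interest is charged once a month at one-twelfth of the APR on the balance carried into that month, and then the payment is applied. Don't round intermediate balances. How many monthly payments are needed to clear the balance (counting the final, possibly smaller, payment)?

31 months

Monthly rate r = 21.9%/12 = 1.825% = 0.01825.
Recurrence: B ← B·(1+r) − €370.00.
Month 1: interest €155.12; balance after payment €8,285.12.
Month 2: interest €151.20; balance after payment €8,066.33.
Closed form: n = −ln(1 − rB₀/P)/ln(1+r) = −ln(0.58074)/ln(1.01825) ≈ 30.049, so the balance reaches zero during payment 31.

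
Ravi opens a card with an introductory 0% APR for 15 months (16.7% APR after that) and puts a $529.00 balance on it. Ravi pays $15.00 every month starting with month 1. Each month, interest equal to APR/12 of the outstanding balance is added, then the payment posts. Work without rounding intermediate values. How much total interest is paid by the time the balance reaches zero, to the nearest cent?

$55.62

Promo months 1–15 at r₀ = 0%/12 = 0; months 16+ at r₁ = 16.7%/12 = 0.0139167.
After month 15 (no interest yet): B = $529.00 − 15·$15.00 = $304.00.
Then at r₁ with $15.00/mo: n₂ = −ln(1 − r₁·B/P)/ln(1+r₁) ≈ 23.97 → 24 more payments.
Total paid = 38·$15.00 + $14.62 = $584.62; interest = $584.62 − $529.00 = $55.62.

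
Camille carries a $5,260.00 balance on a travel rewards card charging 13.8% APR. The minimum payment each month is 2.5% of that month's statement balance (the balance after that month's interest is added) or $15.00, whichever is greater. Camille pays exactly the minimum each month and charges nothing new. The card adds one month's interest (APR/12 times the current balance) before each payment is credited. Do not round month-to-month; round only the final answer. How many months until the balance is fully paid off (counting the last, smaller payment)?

Monthly rate r = 13.8%/12 = 1.15% = 0.0115.
While 2.5% of the post-interest balance exceeds $15.00, each month B ← (B·(1+r))·(1 − 0.025), i.e. B shrinks by the factor (1+r)·0.975 = 0.98621.
This holds for months 1–158. Entering month 159 the balance is $586.58; 2.5% of the post-interest balance is now below $15.00, so the flat $15.00 minimum applies from here.
From month 159 a fixed $15.00 at rate r clears $586.58 in 53 more payments. Total: 158 + 53 = 211 months.

211 months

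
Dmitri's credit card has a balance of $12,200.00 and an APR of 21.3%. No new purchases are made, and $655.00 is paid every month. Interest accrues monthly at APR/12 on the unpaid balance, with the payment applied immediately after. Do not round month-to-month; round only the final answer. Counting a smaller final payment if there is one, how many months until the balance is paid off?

Monthly rate r = 21.3%/12 = 1.775% = 0.01775.
Recurrence: B ← B·(1+r) − $655.00.
Month 1: interest $216.55; balance after payment $11,761.55.
Month 2: interest $208.77; balance after payment $11,315.32.
Closed form: n = −ln(1 − rB₀/P)/ln(1+r) = −ln(0.66939)/ln(1.01775) ≈ 22.814, so the balance reaches zero during payment 23.

23 payments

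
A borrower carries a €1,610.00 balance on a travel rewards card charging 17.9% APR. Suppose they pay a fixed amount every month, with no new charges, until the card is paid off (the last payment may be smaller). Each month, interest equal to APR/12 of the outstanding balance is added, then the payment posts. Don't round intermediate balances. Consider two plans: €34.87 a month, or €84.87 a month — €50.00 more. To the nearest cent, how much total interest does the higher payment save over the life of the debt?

€841.73

Monthly rate r = 17.9%/12 = 1.49167% = 0.0149167.
At €34.87/mo: n = ⌈−ln(1 − rB₀/P)/ln(1+r)⌉ = 79 payments (last €28.70); total interest = total paid − €1,610.00 = €1,138.56.
At €84.87/mo: 23 payments (last €39.69); total interest €296.83.
Interest saved = €1,138.56 − €296.83 = €841.73.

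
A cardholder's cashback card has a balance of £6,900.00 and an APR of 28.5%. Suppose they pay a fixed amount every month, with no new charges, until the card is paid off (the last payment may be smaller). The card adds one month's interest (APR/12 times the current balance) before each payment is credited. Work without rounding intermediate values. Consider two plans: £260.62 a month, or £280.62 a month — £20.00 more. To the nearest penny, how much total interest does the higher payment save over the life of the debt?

Monthly rate r = 28.5%/12 = 2.375% = 0.02375.
At £260.62/mo: n = ⌈−ln(1 − rB₀/P)/ln(1+r)⌉ = 43 payments (last £57.66); total interest = total paid − £6,900.00 = £4,103.70.
At £280.62/mo: 38 payments (last £102.77); total interest £3,585.71.
Interest saved = £4,103.70 − £3,585.71 = £517.99.

£517.99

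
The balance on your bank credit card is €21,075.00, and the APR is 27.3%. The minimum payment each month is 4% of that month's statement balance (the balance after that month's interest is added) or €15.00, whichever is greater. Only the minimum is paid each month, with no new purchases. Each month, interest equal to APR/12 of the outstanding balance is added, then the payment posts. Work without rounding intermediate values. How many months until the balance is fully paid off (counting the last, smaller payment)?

Monthly rate r = 27.3%/12 = 2.275% = 0.02275.
While 4% of the post-interest balance exceeds €15.00, each month B ← (B·(1+r))·(1 − 0.04), i.e. B shrinks by the factor (1+r)·0.96 = 0.98184.
This holds for months 1–222. Entering month 223 the balance is €360.42; 4% of the post-interest balance is now below €15.00, so the flat €15.00 minimum applies from here.
From month 223 a fixed €15.00 at rate r clears €360.42 in 36 more payments. Total: 222 + 36 = 258 months.

258 months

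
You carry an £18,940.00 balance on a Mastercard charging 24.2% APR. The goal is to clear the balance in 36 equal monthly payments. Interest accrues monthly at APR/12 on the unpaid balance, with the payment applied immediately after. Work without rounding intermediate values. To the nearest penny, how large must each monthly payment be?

Monthly rate r = 24.2%/12 = 2.01667% = 0.0201667.
Level-payment amortization: P = B₀·r / (1 − (1+r)^(−n)) = 18940.00·0.0201667 / (1 − 1.02017^(−36)).
Denominator 1 − (1+r)^(−36) = 0.512651816.
P = 381.957 / 0.512651816 ≈ 745.06.

£745.06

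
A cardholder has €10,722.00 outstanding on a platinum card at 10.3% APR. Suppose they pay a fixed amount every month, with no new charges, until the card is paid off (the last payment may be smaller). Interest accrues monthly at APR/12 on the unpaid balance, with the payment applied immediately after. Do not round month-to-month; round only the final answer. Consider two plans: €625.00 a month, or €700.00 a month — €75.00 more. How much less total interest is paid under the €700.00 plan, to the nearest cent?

Monthly rate r = 10.3%/12 = 0.858333% = 0.00858333.
At €625.00/mo: n = ⌈−ln(1 − rB₀/P)/ln(1+r)⌉ = 19 payments (last €398.92); total interest = total paid − €10,722.00 = €926.92.
At €700.00/mo: 17 payments (last €345.42); total interest €823.42.
Interest saved = €926.92 − €823.42 = €103.50.

€103.50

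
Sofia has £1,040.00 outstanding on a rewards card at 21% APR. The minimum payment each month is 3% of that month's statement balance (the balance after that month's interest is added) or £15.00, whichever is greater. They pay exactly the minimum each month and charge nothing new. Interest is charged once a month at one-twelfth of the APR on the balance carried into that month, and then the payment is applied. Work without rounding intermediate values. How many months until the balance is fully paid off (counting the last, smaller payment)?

107 months

Monthly rate r = 21%/12 = 1.75% = 0.0175.
While 3% of the post-interest balance exceeds £15.00, each month B ← (B·(1+r))·(1 − 0.03), i.e. B shrinks by the factor (1+r)·0.97 = 0.98698.
This holds for months 1–58. Entering month 59 the balance is £486.17; 3% of the post-interest balance is now below £15.00, so the flat £15.00 minimum applies from here.
From month 59 a fixed £15.00 at rate r clears £486.17 in 49 more payments. Total: 58 + 49 = 107 months.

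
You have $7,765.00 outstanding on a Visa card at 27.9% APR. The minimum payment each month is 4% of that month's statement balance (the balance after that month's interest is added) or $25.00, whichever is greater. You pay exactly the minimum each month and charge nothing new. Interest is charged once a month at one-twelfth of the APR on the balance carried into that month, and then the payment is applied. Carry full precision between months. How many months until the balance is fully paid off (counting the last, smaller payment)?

180 months

Monthly rate r = 27.9%/12 = 2.325% = 0.02325.
While 4% of the post-interest balance exceeds $25.00, each month B ← (B·(1+r))·(1 − 0.04), i.e. B shrinks by the factor (1+r)·0.96 = 0.98232.
This holds for months 1–143. Entering month 144 the balance is $605.78; 4% of the post-interest balance is now below $25.00, so the flat $25.00 minimum applies from here.
From month 144 a fixed $25.00 at rate r clears $605.78 in 37 more payments. Total: 143 + 37 = 180 months.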